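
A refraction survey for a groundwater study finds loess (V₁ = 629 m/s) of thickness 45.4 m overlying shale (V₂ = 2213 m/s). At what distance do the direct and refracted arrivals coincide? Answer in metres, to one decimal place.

θ_c = arcsin(629/2213) = 16.51°, so cos θ_c = 0.9588 and tᵢ = 2h cos θ_c/V₁ = 0.1384 s.
At crossover x/V₁ = x/V₂ + tᵢ ⇒ x = tᵢ/(1/V₁ − 1/V₂) = 0.13840/(1.5898e-03 − 4.5188e-04) = 121.62 m.

121.6 m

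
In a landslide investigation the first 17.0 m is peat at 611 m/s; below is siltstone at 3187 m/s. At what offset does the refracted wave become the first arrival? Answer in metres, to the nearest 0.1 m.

41.3 m

x_cross = 2h·√((V₂+V₁)/(V₂−V₁)).
(V₂+V₁)/(V₂−V₁) = (3187+611)/(3187−611) = 1.4744; √ = 1.2142.
x_cross = 2·17.0·1.2142 = 41.28 m.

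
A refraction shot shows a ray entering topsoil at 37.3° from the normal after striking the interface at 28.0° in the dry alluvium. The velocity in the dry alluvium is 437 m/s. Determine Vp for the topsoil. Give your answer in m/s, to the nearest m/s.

Snell's law: sin 28.0°/V₁ = sin 37.3°/V₂.
V₂ = V₁·sin 37.3°/sin 28.0° = 437 × 1.2908 = 564.07 m/s.

564 m/s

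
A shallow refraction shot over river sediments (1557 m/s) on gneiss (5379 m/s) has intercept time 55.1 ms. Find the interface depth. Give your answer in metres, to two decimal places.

h = tᵢ·V₁·V₂ / (2·√(V₂²−V₁²)).
√(V₂²−V₁²) = √(5379² − 1557²) = 5148.7 m/s.
h = 0.0551 s × 1557 × 5379 / (2 × 5148.7) = 44.81 m.

44.81 m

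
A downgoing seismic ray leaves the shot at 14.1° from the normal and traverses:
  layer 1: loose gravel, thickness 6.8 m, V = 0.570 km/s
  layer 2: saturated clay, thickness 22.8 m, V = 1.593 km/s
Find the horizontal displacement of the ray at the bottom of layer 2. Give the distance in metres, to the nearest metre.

23 m

Apply Snell's law at each interface; in layer i the horizontal offset is hᵢ·tan θᵢ.
Layer 1: θ = 14.10°; offset = 6.8·tan 14.10° = 1.708 m.
Layer 2: sin θ = 1.593·sin 14.1°/0.570 = 0.6808, θ = 42.91°; offset = 22.8·tan 42.91° = 21.194 m.
Σ offsets = 22.902 m.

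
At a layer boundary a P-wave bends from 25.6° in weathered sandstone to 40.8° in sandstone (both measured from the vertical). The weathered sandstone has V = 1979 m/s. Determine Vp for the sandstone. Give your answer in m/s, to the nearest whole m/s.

Snell's law: sin 25.6°/V₁ = sin 40.8°/V₂.
V₂ = V₁·sin 40.8°/sin 25.6° = 1979 × 1.5122 = 2992.74 m/s.

2993 m/s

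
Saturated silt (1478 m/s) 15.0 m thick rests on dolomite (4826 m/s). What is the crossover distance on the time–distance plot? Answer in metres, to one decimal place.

41.2 m

x_cross = 2h·√((V₂+V₁)/(V₂−V₁)).
(V₂+V₁)/(V₂−V₁) = (4826+1478)/(4826−1478) = 1.8829; √ = 1.3722.
x_cross = 2·15.0·1.3722 = 41.17 m.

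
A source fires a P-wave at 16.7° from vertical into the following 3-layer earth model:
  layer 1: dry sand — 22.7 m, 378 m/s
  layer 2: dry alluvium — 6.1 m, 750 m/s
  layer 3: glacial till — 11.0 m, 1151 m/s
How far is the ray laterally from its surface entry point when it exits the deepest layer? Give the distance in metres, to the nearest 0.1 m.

30.9 m

Apply Snell's law at each interface; in layer i the horizontal offset is hᵢ·tan θᵢ.
Layer 1: θ = 16.70°; offset = 22.7·tan 16.70° = 6.810 m.
Layer 2: sin θ = 750·sin 16.7°/378 = 0.5702, θ = 34.76°; offset = 6.1·tan 34.76° = 4.234 m.
Layer 3: sin θ = 1151·sin 16.7°/378 = 0.8750, θ = 61.05°; offset = 11.0·tan 61.05° = 19.882 m.
Summing the layer offsets gives 30.926 m.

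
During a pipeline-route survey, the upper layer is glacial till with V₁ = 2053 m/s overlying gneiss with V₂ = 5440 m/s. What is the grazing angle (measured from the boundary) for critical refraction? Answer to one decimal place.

Critical incidence: sin θ_c = V₁/V₂ = 2053/5440 = 0.3774.
θ_c = arcsin 0.3774 = 22.17°.
Measured from the interface: 90° − 22.17° = 67.83°.

67.8°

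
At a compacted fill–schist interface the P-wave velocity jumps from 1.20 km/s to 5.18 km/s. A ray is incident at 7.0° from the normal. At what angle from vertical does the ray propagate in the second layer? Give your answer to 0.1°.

sin θ₁/V₁ = sin θ₂/V₂ ⇒ sin θ₂ = 5.18·sin 7.0°/1.20 = 5.18·0.1219/1.20 = 0.5261.
θ₂ = sin⁻¹(0.5261) = 31.74° (from vertical).

31.7°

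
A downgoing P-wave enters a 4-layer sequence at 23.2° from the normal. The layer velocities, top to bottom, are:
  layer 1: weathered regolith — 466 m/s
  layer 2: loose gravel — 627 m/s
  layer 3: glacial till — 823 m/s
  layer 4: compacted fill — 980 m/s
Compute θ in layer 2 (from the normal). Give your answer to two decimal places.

32.01°

Ray parameter p = sin 23.2° / 466 = 8.4537e-04 s/m.
sin θ_2 = p·V_2 = 8.4537e-04 × 627 = 0.5300.
θ_2 = arcsin 0.5300 = 32.01°.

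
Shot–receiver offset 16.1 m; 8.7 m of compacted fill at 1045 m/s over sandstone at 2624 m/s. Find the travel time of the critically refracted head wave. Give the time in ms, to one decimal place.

21.4 ms

t = x/V₂ + 2h·√(V₂²−V₁²)/(V₁V₂).
√(V₂²−V₁²) = √(2624²−1045²) = 2406.9 m/s; delay term = 2·8.7·2406.9/(1045·2624) = 0.01527 s.
t = 16.1/2624 + 0.01527 = 0.02141 s.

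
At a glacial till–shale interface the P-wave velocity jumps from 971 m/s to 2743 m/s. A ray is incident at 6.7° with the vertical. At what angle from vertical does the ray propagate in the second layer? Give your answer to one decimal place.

19.2°

sin θ₁/V₁ = sin θ₂/V₂ ⇒ sin θ₂ = 2743·sin 6.7°/971 = 2743·0.1167/971 = 0.3296.
θ₂ = arcsin 0.3296 = 19.24° from the normal.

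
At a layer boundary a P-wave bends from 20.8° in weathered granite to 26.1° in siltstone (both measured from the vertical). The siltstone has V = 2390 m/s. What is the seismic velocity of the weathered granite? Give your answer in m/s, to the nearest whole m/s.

1929 m/s

sin 20.8° = 0.3551; sin 26.1° = 0.4399.
V₁ = V₂·(sin θ₁/sin θ₂) = 2390·(0.3551/0.4399) = 1929.14 m/s.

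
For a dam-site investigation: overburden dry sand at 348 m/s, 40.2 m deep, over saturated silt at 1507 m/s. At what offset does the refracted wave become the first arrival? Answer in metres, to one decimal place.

x_cross = 2h·√((V₂+V₁)/(V₂−V₁)).
(V₂+V₁)/(V₂−V₁) = (1507+348)/(1507−348) = 1.6005; √ = 1.2651.
x_cross = 2·40.2·1.2651 = 101.72 m.

101.7 m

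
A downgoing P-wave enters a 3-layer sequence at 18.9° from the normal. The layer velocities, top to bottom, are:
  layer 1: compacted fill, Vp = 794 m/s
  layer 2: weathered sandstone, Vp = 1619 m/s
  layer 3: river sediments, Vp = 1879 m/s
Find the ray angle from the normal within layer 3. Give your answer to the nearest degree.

50°

Snell's law across each interface conserves sin θ / V, so sin θ_3 = V_3·sin θ₁/V₁.
sin θ_3 = 1879 × sin 18.9° / 794 = 0.7666.
θ_3 = 50.05° from the vertical.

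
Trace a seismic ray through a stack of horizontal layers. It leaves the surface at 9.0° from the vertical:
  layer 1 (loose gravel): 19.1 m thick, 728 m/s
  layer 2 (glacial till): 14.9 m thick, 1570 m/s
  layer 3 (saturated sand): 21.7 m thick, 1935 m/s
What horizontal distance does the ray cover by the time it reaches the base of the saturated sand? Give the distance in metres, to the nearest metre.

18 m

Apply Snell's law at each interface; in layer i the horizontal offset is hᵢ·tan θᵢ.
Layer 1: θ = 9.00°; offset = 19.1·tan 9.00° = 3.025 m.
Layer 2: sin θ = 1570·sin 9.0°/728 = 0.3374, θ = 19.72°; offset = 14.9·tan 19.72° = 5.340 m.
Layer 3: sin θ = 1935·sin 9.0°/728 = 0.4158, θ = 24.57°; offset = 21.7·tan 24.57° = 9.921 m.
Summing the layer offsets gives 18.286 m.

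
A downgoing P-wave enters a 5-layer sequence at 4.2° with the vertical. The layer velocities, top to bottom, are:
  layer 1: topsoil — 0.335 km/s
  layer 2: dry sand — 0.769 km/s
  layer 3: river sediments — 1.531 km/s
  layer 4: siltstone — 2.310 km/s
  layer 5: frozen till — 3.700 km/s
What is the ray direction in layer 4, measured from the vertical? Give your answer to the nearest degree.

30°

Snell's law across each interface conserves sin θ / V, so sin θ_4 = V_4·sin θ₁/V₁.
sin θ_4 = 2.310 × sin 4.2° / 0.335 = 0.5050.
θ_4 = 30.33° from the vertical.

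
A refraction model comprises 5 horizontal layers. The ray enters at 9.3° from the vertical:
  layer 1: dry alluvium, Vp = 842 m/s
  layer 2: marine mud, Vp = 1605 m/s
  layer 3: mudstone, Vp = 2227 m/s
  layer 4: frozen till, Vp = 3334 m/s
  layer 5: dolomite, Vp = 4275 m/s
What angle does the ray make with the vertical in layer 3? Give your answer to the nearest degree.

25°

Ray parameter p = sin 9.3° / 842 = 1.9193e-04 s/m.
sin θ_3 = p·V_3 = 1.9193e-04 × 2227 = 0.4274.
θ_3 = 25.30° from the vertical.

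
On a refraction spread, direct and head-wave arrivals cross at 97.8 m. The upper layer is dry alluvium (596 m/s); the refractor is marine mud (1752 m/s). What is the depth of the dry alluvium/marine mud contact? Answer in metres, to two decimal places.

34.31 m

x_cross = 2h·√((V₂+V₁)/(V₂−V₁)) → h = x_cross / (2·√((V₂+V₁)/(V₂−V₁))).
√((V₂+V₁)/(V₂−V₁)) = √((1752+596)/(1752−596)) = 1.4252.
h = 97.8 / (2·1.4252) = 34.31 m.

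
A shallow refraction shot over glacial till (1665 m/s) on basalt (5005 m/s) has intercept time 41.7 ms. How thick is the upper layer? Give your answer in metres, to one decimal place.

θ_c = arcsin(1665/5005) = 19.43°; cos θ_c = 0.9430.
tᵢ = 2h cos θ_c/V₁ ⇒ h = tᵢ·V₁/(2 cos θ_c) = 0.0417·1665/(2·0.9430) = 36.81 m.

36.8 m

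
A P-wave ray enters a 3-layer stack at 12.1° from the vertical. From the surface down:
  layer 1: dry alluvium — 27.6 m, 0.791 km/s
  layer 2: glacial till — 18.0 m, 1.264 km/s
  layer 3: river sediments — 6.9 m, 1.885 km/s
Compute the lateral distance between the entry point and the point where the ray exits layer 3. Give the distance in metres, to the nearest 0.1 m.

Apply Snell's law at each interface; in layer i the horizontal offset is hᵢ·tan θᵢ.
Layer 1: θ = 12.10°; offset = 27.6·tan 12.10° = 5.917 m.
Layer 2: sin θ = 1.264·sin 12.1°/0.791 = 0.3350, θ = 19.57°; offset = 18.0·tan 19.57° = 6.399 m.
Layer 3: sin θ = 1.885·sin 12.1°/0.791 = 0.4995, θ = 29.97°; offset = 6.9·tan 29.97° = 3.979 m.
Total horizontal offset = 16.295 m.

16.3 m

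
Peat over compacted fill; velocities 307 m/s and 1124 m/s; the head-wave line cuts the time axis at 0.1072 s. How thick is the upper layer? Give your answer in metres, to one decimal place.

θ_c = arcsin(307/1124) = 15.85°; cos θ_c = 0.9620.
tᵢ = 2h cos θ_c/V₁ ⇒ h = tᵢ·V₁/(2 cos θ_c) = 0.1072·307/(2·0.9620) = 17.11 m.

17.1 m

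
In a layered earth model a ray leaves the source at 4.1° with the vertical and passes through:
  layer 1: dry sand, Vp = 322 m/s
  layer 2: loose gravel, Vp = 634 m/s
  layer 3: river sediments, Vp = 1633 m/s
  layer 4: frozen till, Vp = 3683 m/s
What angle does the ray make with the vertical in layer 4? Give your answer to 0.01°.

Ray parameter p = sin 4.1° / 322 = 2.2204e-04 s/m.
sin θ_4 = p·V_4 = 2.2204e-04 × 3683 = 0.8178.
θ_4 = 54.86° from the vertical.

54.86°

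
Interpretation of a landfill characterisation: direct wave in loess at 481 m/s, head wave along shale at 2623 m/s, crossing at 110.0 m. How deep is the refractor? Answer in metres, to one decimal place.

45.7 m

h = (x_cross/2)·√((V₂−V₁)/(V₂+V₁)).
(V₂−V₁)/(V₂+V₁) = (2623−481)/(2623+481) = 0.6901; √ = 0.8307.
h = (110.0/2)·0.8307 = 45.69 m.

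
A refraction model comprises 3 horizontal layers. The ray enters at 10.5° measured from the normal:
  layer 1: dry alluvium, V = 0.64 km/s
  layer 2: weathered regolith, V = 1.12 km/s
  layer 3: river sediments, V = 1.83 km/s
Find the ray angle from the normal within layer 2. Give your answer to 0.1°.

18.6°

Ray parameter p = sin 10.5° / 0.64 = 2.8474e-01 s/km.
sin θ_2 = p·V_2 = 2.8474e-01 × 1.12 = 0.3189.
θ_2 = arcsin 0.3189 = 18.60°.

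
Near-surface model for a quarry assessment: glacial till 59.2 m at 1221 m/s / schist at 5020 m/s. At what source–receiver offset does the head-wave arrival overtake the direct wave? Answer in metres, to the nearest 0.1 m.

θ_c = arcsin(1221/5020) = 14.08°, so cos θ_c = 0.9700 and tᵢ = 2h cos θ_c/V₁ = 0.0941 s.
At crossover x/V₁ = x/V₂ + tᵢ ⇒ x = tᵢ/(1/V₁ − 1/V₂) = 0.09406/(8.1900e-04 − 1.9920e-04) = 151.76 m.

151.8 m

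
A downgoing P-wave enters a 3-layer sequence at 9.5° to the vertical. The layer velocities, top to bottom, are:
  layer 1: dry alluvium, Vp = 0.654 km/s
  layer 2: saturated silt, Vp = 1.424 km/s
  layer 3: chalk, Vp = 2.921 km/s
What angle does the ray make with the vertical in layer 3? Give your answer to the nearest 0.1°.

47.5°

Ray parameter p = sin 9.5° / 0.654 = 2.5237e-01 s/km.
sin θ_3 = p·V_3 = 2.5237e-01 × 2.921 = 0.7372.
θ_3 = 47.49° from the vertical.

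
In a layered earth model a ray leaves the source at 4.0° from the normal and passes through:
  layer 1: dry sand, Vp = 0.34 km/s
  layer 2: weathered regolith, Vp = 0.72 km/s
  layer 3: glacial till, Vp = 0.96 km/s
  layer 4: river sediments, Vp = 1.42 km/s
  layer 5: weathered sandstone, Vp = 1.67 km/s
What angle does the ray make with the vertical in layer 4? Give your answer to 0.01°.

16.94°

Ray parameter p = sin 4.0° / 0.34 = 2.0517e-01 s/km.
sin θ_4 = p·V_4 = 2.0517e-01 × 1.42 = 0.2913.
θ_4 = 16.94° from the vertical.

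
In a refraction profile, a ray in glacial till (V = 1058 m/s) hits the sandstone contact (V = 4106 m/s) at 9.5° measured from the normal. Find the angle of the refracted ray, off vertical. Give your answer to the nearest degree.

40°

Snell's law: sin θ₂ = (V₂/V₁)·sin θ₁ = (4106/1058)·sin 9.5° = 0.6405.
θ₂ = arcsin 0.6405 = 39.83° from the normal.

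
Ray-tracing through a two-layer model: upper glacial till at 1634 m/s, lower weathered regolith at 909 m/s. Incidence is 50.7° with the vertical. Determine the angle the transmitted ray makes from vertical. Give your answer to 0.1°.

25.5°

Snell's law: sin θ₂ = (V₂/V₁)·sin θ₁ = (909/1634)·sin 50.7° = 0.4305.
θ₂ = sin⁻¹(0.4305) = 25.50° (from vertical).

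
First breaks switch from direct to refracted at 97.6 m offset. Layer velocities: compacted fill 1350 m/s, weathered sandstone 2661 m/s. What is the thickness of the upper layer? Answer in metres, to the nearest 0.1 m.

x_cross = 2h·√((V₂+V₁)/(V₂−V₁)) → h = x_cross / (2·√((V₂+V₁)/(V₂−V₁))).
√((V₂+V₁)/(V₂−V₁)) = √((2661+1350)/(2661−1350)) = 1.7491.
h = 97.6 / (2·1.7491) = 27.90 m.

27.9 m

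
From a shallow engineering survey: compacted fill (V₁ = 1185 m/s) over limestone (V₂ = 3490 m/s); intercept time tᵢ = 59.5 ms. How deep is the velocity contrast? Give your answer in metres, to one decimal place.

θ_c = arcsin(1185/3490) = 19.85°; cos θ_c = 0.9406.
tᵢ = 2h cos θ_c/V₁ ⇒ h = tᵢ·V₁/(2 cos θ_c) = 0.0595·1185/(2·0.9406) = 37.48 m.

37.5 m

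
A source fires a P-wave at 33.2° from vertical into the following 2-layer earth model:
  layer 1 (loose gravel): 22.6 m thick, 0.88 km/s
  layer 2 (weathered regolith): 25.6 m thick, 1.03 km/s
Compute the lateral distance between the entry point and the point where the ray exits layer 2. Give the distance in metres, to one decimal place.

36.2 m

p = sin θ₁/V₁ = sin 33.2°/0.88 = 6.2223e-01 s/km is conserved through the stack.
Layer 1: θ = 33.20°; offset = 22.6·tan 33.20° = 14.789 m.
Layer 2: sin θ = p·1.03 = 0.6409 → θ = 39.86°; offset = 25.6·tan 39.86° = 21.374 m.
Summing the layer offsets gives 36.163 m.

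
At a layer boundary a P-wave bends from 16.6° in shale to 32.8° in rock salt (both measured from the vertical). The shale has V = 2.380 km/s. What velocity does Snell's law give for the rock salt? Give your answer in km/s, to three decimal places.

4.513 km/s

sin 16.6° = 0.2857; sin 32.8° = 0.5417.
V₂ = V₁·(sin θ₂/sin θ₁) = 2.380·(0.5417/0.2857) = 4.513 km/s.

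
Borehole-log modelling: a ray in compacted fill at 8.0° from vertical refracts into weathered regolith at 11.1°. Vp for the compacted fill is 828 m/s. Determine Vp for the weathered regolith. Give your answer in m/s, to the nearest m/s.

1145 m/s

sin 8.0° = 0.1392; sin 11.1° = 0.1925.
V₂ = V₁·(sin θ₂/sin θ₁) = 828·(0.1925/0.1392) = 1145.40 m/s.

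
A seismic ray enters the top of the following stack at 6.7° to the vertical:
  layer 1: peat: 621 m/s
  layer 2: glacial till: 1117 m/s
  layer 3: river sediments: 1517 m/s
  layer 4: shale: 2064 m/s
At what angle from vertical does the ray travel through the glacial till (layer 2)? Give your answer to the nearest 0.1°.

12.1°

Snell's law across each interface conserves sin θ / V, so sin θ_2 = V_2·sin θ₁/V₁.
sin θ_2 = 1117 × sin 6.7° / 621 = 0.2099.
θ_2 = 12.11° from the vertical.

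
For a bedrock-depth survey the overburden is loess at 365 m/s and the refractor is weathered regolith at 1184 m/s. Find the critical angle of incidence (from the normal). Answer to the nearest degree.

Critical incidence: sin θ_c = V₁/V₂ = 365/1184 = 0.3083.
θ_c = arcsin 0.3083 = 17.96°.

18°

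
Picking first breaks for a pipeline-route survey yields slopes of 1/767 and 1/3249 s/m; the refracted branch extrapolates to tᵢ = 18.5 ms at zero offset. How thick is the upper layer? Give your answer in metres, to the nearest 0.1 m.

7.3 m

h = tᵢ·V₁·V₂ / (2·√(V₂²−V₁²)).
√(V₂²−V₁²) = √(3249² − 767²) = 3157.2 m/s.
h = 0.0185 s × 767 × 3249 / (2 × 3157.2) = 7.30 m.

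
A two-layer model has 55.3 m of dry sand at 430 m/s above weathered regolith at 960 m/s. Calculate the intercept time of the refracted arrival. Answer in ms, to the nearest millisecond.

tᵢ = 2h·√(V₂²−V₁²)/(V₁V₂).
√(V₂²−V₁²) = √(960²−430²) = 858.3 m/s.
tᵢ = 2·55.3·858.3/(430·960) = 0.22996 s.

230 ms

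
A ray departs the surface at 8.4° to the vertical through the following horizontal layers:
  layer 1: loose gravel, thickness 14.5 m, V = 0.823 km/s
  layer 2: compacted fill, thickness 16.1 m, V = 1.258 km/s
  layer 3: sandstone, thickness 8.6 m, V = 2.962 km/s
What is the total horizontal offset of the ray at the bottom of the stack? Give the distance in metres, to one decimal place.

Apply Snell's law at each interface; in layer i the horizontal offset is hᵢ·tan θᵢ.
Layer 1: θ = 8.40°; offset = 14.5·tan 8.40° = 2.141 m.
Layer 2: sin θ = 1.258·sin 8.4°/0.823 = 0.2233, θ = 12.90°; offset = 16.1·tan 12.90° = 3.688 m.
Layer 3: sin θ = 2.962·sin 8.4°/0.823 = 0.5258, θ = 31.72°; offset = 8.6·tan 31.72° = 5.315 m.
Total horizontal offset = 11.145 m.

11.1 m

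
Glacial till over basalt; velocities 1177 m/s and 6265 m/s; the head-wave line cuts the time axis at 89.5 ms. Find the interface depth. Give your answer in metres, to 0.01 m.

h = tᵢ·V₁·V₂ / (2·√(V₂²−V₁²)).
√(V₂²−V₁²) = √(6265² − 1177²) = 6153.4 m/s.
h = 0.0895 s × 1177 × 6265 / (2 × 6153.4) = 53.63 m.

53.63 m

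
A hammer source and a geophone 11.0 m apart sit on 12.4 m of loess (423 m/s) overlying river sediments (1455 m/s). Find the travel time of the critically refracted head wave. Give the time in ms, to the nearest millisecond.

64 ms

t = x/V₂ + 2h·√(V₂²−V₁²)/(V₁V₂).
√(V₂²−V₁²) = √(1455²−423²) = 1392.2 m/s; delay term = 2·12.4·1392.2/(423·1455) = 0.05610 s.
t = 11.0/1455 + 0.05610 = 0.06366 s.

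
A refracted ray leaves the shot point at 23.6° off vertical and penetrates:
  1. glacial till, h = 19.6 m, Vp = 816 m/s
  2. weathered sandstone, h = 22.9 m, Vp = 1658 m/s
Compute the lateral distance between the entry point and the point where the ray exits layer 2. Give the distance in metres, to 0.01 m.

Apply Snell's law at each interface; in layer i the horizontal offset is hᵢ·tan θᵢ.
Layer 1: θ = 23.60°; offset = 19.6·tan 23.60° = 8.5630 m.
Layer 2: sin θ = 1658·sin 23.6°/816 = 0.8135, θ = 54.43°; offset = 22.9·tan 54.43° = 32.0275 m.
Σ offsets = 40.5905 m.

40.59 m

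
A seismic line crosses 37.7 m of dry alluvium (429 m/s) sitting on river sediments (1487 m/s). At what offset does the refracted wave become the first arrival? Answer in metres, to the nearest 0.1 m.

x_cross = 2h·√((V₂+V₁)/(V₂−V₁)).
(V₂+V₁)/(V₂−V₁) = (1487+429)/(1487−429) = 1.8110; √ = 1.3457.
x_cross = 2·37.7·1.3457 = 101.47 m.

101.5 m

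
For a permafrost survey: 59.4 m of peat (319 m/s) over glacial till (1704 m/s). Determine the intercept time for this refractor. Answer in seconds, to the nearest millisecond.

tᵢ = 2h·√(V₂²−V₁²)/(V₁V₂).
√(V₂²−V₁²) = √(1704²−319²) = 1673.9 m/s.
tᵢ = 2·59.4·1673.9/(319·1704) = 0.36583 s.

0.366 s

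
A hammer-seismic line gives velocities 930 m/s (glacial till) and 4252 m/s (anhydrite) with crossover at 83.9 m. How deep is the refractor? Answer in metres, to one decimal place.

x_cross = 2h·√((V₂+V₁)/(V₂−V₁)) → h = x_cross / (2·√((V₂+V₁)/(V₂−V₁))).
√((V₂+V₁)/(V₂−V₁)) = √((4252+930)/(4252−930)) = 1.2490.
h = 83.9 / (2·1.2490) = 33.59 m.

33.6 m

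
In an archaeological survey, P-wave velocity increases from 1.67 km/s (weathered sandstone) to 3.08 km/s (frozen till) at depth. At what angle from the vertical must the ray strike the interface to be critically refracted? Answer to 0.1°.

32.8°

Critical incidence: sin θ_c = V₁/V₂ = 1.67/3.08 = 0.5422.
θ_c = arcsin 0.5422 = 32.83°.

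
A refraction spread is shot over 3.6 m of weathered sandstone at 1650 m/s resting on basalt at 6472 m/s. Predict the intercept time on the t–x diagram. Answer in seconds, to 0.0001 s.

0.0042 s

θ_c = arcsin(V₁/V₂) = arcsin(1650/6472) = 14.77°; cos θ_c = 0.9670.
tᵢ = 2h·cos θ_c / V₁ = 2·3.6·0.9670 / 1650 = 0.00422 s.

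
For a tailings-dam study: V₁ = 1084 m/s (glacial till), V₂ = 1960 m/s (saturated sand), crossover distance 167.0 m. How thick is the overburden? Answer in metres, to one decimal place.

h = (x_cross/2)·√((V₂−V₁)/(V₂+V₁)).
(V₂−V₁)/(V₂+V₁) = (1960−1084)/(1960+1084) = 0.2878; √ = 0.5365.
h = (167.0/2)·0.5365 = 44.79 m.

44.8 m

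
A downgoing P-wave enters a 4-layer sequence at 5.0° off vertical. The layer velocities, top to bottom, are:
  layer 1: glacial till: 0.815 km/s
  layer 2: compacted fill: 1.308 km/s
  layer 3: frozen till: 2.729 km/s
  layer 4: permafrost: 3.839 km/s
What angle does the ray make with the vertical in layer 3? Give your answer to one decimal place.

17.0°

Ray parameter p = sin 5.0° / 0.815 = 1.0694e-01 s/km.
sin θ_3 = p·V_3 = 1.0694e-01 × 2.729 = 0.2918.
θ_3 = 16.97° from the vertical.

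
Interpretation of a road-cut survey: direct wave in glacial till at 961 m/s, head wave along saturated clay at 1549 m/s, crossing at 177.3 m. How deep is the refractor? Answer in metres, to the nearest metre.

43 m

h = (x_cross/2)·√((V₂−V₁)/(V₂+V₁)).
(V₂−V₁)/(V₂+V₁) = (1549−961)/(1549+961) = 0.2343; √ = 0.4840.
h = (177.3/2)·0.4840 = 42.91 m.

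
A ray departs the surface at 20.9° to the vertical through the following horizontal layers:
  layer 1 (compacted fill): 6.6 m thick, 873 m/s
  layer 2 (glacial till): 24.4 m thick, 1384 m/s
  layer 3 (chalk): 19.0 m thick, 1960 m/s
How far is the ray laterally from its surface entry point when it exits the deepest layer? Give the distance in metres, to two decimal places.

Apply Snell's law at each interface; in layer i the horizontal offset is hᵢ·tan θᵢ.
Layer 1: θ = 20.90°; offset = 6.6·tan 20.90° = 2.5203 m.
Layer 2: sin θ = 1384·sin 20.9°/873 = 0.5656, θ = 34.44°; offset = 24.4·tan 34.44° = 16.7324 m.
Layer 3: sin θ = 1960·sin 20.9°/873 = 0.8009, θ = 53.22°; offset = 19.0·tan 53.22° = 25.4148 m.
Summing the layer offsets gives 44.6675 m.

44.67 m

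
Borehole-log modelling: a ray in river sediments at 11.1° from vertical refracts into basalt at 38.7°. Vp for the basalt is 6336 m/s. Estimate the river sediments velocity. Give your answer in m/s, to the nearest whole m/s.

1951 m/s

Snell's law: sin 11.1°/V₁ = sin 38.7°/V₂.
V₁ = V₂·sin 11.1°/sin 38.7° = 6336 × 0.3079 = 1950.95 m/s.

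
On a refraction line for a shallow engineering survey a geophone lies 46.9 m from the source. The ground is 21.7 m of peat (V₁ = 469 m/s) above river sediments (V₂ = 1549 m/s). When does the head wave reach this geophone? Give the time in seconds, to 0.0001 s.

0.1185 s

t = x/V₂ + 2h·√(V₂²−V₁²)/(V₁V₂).
√(V₂²−V₁²) = √(1549²−469²) = 1476.3 m/s; delay term = 2·21.7·1476.3/(469·1549) = 0.08819 s.
t = 46.9/1549 + 0.08819 = 0.11847 s.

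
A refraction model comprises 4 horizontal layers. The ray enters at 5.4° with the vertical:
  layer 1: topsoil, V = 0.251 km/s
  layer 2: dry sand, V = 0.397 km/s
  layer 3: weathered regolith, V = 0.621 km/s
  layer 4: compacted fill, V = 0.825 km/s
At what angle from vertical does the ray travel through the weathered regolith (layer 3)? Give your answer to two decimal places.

13.46°

Snell's law across each interface conserves sin θ / V, so sin θ_3 = V_3·sin θ₁/V₁.
sin θ_3 = 0.621 × sin 5.4° / 0.251 = 0.2328.
θ_3 = 13.46° from the vertical.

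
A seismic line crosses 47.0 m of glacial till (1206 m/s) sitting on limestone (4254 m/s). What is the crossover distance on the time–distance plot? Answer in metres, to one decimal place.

125.8 m

x_cross = 2h·√((V₂+V₁)/(V₂−V₁)).
(V₂+V₁)/(V₂−V₁) = (4254+1206)/(4254−1206) = 1.7913; √ = 1.3384.
x_cross = 2·47.0·1.3384 = 125.81 m.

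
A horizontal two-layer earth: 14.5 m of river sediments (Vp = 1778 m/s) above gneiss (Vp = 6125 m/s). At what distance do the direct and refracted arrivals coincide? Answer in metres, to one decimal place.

x_cross = 2h·√((V₂+V₁)/(V₂−V₁)).
(V₂+V₁)/(V₂−V₁) = (6125+1778)/(6125−1778) = 1.8180; √ = 1.3483.
x_cross = 2·14.5·1.3483 = 39.10 m.

39.1 m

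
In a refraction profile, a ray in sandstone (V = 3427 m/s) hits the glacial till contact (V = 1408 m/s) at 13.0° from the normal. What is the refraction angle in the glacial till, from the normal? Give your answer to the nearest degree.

5°

Snell's law: sin θ₂ = (V₂/V₁)·sin θ₁ = (1408/3427)·sin 13.0° = 0.0924.
θ₂ = sin⁻¹(0.0924) = 5.30° (from vertical).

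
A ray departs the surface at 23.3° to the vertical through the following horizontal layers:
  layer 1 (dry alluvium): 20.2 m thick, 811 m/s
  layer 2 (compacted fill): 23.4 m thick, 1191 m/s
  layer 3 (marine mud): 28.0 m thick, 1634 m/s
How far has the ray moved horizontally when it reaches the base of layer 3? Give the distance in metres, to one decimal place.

62.3 m

Apply Snell's law at each interface; in layer i the horizontal offset is hᵢ·tan θᵢ.
Layer 1: θ = 23.30°; offset = 20.2·tan 23.30° = 8.699 m.
Layer 2: sin θ = 1191·sin 23.3°/811 = 0.5809, θ = 35.51°; offset = 23.4·tan 35.51° = 16.699 m.
Layer 3: sin θ = 1634·sin 23.3°/811 = 0.7969, θ = 52.84°; offset = 28.0·tan 52.84° = 36.941 m.
Σ offsets = 62.339 m.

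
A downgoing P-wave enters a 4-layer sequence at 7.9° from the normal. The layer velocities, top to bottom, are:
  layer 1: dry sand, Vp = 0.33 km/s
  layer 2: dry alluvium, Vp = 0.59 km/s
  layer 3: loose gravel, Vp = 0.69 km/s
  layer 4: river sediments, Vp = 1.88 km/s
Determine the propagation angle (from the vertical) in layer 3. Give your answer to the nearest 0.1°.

Snell's law across each interface conserves sin θ / V, so sin θ_3 = V_3·sin θ₁/V₁.
sin θ_3 = 0.69 × sin 7.9° / 0.33 = 0.2874.
θ_3 = arcsin 0.2874 = 16.70°.

16.7°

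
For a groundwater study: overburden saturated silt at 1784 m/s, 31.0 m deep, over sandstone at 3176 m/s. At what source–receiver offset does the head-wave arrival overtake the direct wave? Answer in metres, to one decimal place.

117.0 m

θ_c = arcsin(1784/3176) = 34.17°, so cos θ_c = 0.8273 and tᵢ = 2h cos θ_c/V₁ = 0.0288 s.
At crossover x/V₁ = x/V₂ + tᵢ ⇒ x = tᵢ/(1/V₁ − 1/V₂) = 0.02875/(5.6054e-04 − 3.1486e-04) = 117.03 m.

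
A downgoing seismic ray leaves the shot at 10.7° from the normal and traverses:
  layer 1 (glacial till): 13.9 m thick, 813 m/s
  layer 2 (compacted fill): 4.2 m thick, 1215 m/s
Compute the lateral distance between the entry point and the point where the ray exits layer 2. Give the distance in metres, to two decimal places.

p = sin θ₁/V₁ = sin 10.7°/813 = 2.2837e-04 s/m is conserved through the stack.
Layer 1: θ = 10.70°; offset = 13.9·tan 10.70° = 2.6264 m.
Layer 2: sin θ = p·1215 = 0.2775 → θ = 16.11°; offset = 4.2·tan 16.11° = 1.2130 m.
Total horizontal offset = 3.8394 m.

3.84 m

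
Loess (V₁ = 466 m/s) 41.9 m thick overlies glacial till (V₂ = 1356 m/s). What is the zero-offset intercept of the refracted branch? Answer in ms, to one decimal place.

168.9 ms

tᵢ = 2h·√(V₂²−V₁²)/(V₁V₂).
√(V₂²−V₁²) = √(1356²−466²) = 1273.4 m/s.
tᵢ = 2·41.9·1273.4/(466·1356) = 0.16888 s.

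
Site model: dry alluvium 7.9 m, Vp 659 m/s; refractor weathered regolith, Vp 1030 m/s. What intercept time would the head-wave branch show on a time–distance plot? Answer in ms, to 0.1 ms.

18.4 ms

θ_c = arcsin(V₁/V₂) = arcsin(659/1030) = 39.78°; cos θ_c = 0.7685.
tᵢ = 2h·cos θ_c / V₁ = 2·7.9·0.7685 / 659 = 0.01843 s.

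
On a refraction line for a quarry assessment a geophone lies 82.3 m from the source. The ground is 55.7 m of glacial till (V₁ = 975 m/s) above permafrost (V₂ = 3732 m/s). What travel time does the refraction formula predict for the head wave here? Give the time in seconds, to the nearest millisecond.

θ_c = arcsin(V₁/V₂) = arcsin(975/3732) = 15.14°, cos θ_c = 0.9653.
Intercept time tᵢ = 2h cos θ_c / V₁ = 2·55.7·0.9653/975 = 0.11029 s.
t = x/V₂ + tᵢ = 82.3/3732 + 0.11029 = 0.13234 s.

0.132 s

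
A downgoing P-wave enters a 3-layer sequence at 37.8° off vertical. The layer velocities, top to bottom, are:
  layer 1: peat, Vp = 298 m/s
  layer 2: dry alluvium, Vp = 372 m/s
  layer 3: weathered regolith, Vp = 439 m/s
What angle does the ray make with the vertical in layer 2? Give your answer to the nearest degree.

Ray parameter p = sin 37.8° / 298 = 2.0567e-03 s/m.
sin θ_2 = p·V_2 = 2.0567e-03 × 372 = 0.7651.
θ_2 = arcsin 0.7651 = 49.92°.

50°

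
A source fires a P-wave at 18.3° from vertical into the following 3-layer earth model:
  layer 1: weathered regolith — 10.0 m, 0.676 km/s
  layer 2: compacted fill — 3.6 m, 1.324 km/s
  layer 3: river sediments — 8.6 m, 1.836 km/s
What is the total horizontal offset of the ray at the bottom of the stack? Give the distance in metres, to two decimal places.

20.16 m

Apply Snell's law at each interface; in layer i the horizontal offset is hᵢ·tan θᵢ.
Layer 1: θ = 18.30°; offset = 10.0·tan 18.30° = 3.3072 m.
Layer 2: sin θ = 1.324·sin 18.3°/0.676 = 0.6150, θ = 37.95°; offset = 3.6·tan 37.95° = 2.8076 m.
Layer 3: sin θ = 1.836·sin 18.3°/0.676 = 0.8528, θ = 58.52°; offset = 8.6·tan 58.52° = 14.0433 m.
Summing the layer offsets gives 20.1581 m.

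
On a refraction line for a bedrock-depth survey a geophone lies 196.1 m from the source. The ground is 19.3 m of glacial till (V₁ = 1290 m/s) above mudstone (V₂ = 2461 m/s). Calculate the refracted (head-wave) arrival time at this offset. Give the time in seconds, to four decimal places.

0.1052 s

θ_c = arcsin(V₁/V₂) = arcsin(1290/2461) = 31.61°, cos θ_c = 0.8516.
Intercept time tᵢ = 2h cos θ_c / V₁ = 2·19.3·0.8516/1290 = 0.02548 s.
t = x/V₂ + tᵢ = 196.1/2461 + 0.02548 = 0.10517 s.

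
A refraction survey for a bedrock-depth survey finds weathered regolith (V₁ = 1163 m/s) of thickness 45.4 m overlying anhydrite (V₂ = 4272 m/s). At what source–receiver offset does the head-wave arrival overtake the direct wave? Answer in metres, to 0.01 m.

120.05 m

θ_c = arcsin(1163/4272) = 15.80°, so cos θ_c = 0.9622 and tᵢ = 2h cos θ_c/V₁ = 0.0751 s.
At crossover x/V₁ = x/V₂ + tᵢ ⇒ x = tᵢ/(1/V₁ − 1/V₂) = 0.07513/(8.5985e-04 − 2.3408e-04) = 120.05 m.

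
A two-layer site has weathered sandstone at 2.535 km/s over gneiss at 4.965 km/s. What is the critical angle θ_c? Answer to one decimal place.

30.7°

Critical incidence: sin θ_c = V₁/V₂ = 2.535/4.965 = 0.5106.
θ_c = arcsin 0.5106 = 30.70°.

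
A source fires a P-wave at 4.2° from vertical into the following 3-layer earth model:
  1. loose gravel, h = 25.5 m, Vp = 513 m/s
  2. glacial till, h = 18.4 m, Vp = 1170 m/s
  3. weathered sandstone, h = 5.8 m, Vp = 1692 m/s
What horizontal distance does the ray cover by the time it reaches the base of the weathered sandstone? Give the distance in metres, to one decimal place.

6.4 m

p = sin θ₁/V₁ = sin 4.2°/513 = 1.4276e-04 s/m is conserved through the stack.
Layer 1: θ = 4.20°; offset = 25.5·tan 4.20° = 1.873 m.
Layer 2: sin θ = p·1170 = 0.1670 → θ = 9.62°; offset = 18.4·tan 9.62° = 3.117 m.
Layer 3: sin θ = p·1692 = 0.2416 → θ = 13.98°; offset = 5.8·tan 13.98° = 1.444 m.
Total horizontal offset = 6.434 m.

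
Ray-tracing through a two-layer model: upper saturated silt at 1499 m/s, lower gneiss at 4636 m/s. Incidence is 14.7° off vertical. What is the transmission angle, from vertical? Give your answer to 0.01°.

Snell's law: sin θ₂ = (V₂/V₁)·sin θ₁ = (4636/1499)·sin 14.7° = 0.7848.
θ₂ = sin⁻¹(0.7848) = 51.70° (from vertical).

51.70°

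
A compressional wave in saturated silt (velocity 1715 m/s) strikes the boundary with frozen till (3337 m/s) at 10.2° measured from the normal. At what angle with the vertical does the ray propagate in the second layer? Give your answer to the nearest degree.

sin θ₁/V₁ = sin θ₂/V₂ ⇒ sin θ₂ = 3337·sin 10.2°/1715 = 3337·0.1771/1715 = 0.3446.
θ₂ = sin⁻¹(0.3446) = 20.16° (from vertical).

20°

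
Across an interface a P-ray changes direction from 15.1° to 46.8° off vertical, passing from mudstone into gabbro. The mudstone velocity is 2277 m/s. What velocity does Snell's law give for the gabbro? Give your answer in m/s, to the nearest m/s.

6372 m/s

sin 15.1° = 0.2605; sin 46.8° = 0.7290.
V₂ = V₁·(sin θ₂/sin θ₁) = 2277·(0.7290/0.2605) = 6371.72 m/s.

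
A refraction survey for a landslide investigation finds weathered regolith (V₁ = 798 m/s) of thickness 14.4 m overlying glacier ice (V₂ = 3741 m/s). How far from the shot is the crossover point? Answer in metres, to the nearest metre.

36 m

θ_c = arcsin(798/3741) = 12.32°, so cos θ_c = 0.9770 and tᵢ = 2h cos θ_c/V₁ = 0.0353 s.
At crossover x/V₁ = x/V₂ + tᵢ ⇒ x = tᵢ/(1/V₁ − 1/V₂) = 0.03526/(1.2531e-03 − 2.6731e-04) = 35.77 m.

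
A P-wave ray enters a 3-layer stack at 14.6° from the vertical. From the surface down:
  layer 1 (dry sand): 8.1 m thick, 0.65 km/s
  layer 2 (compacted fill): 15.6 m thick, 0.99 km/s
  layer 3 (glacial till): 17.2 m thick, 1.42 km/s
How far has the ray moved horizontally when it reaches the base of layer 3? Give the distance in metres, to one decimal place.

19.9 m

Apply Snell's law at each interface; in layer i the horizontal offset is hᵢ·tan θᵢ.
Layer 1: θ = 14.60°; offset = 8.1·tan 14.60° = 2.110 m.
Layer 2: sin θ = 0.99·sin 14.6°/0.65 = 0.3839, θ = 22.58°; offset = 15.6·tan 22.58° = 6.486 m.
Layer 3: sin θ = 1.42·sin 14.6°/0.65 = 0.5507, θ = 33.41°; offset = 17.2·tan 33.41° = 11.347 m.
Summing the layer offsets gives 19.943 m.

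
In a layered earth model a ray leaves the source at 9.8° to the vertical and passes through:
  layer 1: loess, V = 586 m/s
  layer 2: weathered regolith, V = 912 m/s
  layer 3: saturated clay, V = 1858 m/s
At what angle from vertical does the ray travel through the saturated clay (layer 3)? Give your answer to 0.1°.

Snell's law across each interface conserves sin θ / V, so sin θ_3 = V_3·sin θ₁/V₁.
sin θ_3 = 1858 × sin 9.8° / 586 = 0.5397.
θ_3 = arcsin 0.5397 = 32.66°.

32.7°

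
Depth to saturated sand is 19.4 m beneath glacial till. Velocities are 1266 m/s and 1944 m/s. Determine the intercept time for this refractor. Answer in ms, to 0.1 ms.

23.3 ms

tᵢ = 2h·√(V₂²−V₁²)/(V₁V₂).
√(V₂²−V₁²) = √(1944²−1266²) = 1475.3 m/s.
tᵢ = 2·19.4·1475.3/(1266·1944) = 0.02326 s.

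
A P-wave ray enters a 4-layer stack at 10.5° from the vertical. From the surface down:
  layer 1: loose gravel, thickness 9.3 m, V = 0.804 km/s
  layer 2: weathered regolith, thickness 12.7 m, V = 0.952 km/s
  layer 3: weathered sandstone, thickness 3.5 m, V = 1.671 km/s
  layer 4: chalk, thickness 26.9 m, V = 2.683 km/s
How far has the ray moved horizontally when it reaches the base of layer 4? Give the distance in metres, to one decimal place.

26.6 m

Apply Snell's law at each interface; in layer i the horizontal offset is hᵢ·tan θᵢ.
Layer 1: θ = 10.50°; offset = 9.3·tan 10.50° = 1.724 m.
Layer 2: sin θ = 0.952·sin 10.5°/0.804 = 0.2158, θ = 12.46°; offset = 12.7·tan 12.46° = 2.807 m.
Layer 3: sin θ = 1.671·sin 10.5°/0.804 = 0.3788, θ = 22.26°; offset = 3.5·tan 22.26° = 1.432 m.
Layer 4: sin θ = 2.683·sin 10.5°/0.804 = 0.6081, θ = 37.45°; offset = 26.9·tan 37.45° = 20.607 m.
Σ offsets = 26.570 m.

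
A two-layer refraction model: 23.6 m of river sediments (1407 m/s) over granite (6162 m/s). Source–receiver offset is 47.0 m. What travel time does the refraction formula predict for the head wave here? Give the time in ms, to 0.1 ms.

θ_c = arcsin(V₁/V₂) = arcsin(1407/6162) = 13.20°, cos θ_c = 0.9736.
Intercept time tᵢ = 2h cos θ_c / V₁ = 2·23.6·0.9736/1407 = 0.03266 s.
t = x/V₂ + tᵢ = 47.0/6162 + 0.03266 = 0.04029 s.

40.3 ms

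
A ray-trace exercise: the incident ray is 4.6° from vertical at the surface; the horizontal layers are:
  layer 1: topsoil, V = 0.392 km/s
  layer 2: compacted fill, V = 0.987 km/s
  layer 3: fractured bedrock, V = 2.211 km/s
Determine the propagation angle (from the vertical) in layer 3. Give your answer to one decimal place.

Ray parameter p = sin 4.6° / 0.392 = 2.0459e-01 s/km.
sin θ_3 = p·V_3 = 2.0459e-01 × 2.211 = 0.4523.
θ_3 = arcsin 0.4523 = 26.89°.

26.9°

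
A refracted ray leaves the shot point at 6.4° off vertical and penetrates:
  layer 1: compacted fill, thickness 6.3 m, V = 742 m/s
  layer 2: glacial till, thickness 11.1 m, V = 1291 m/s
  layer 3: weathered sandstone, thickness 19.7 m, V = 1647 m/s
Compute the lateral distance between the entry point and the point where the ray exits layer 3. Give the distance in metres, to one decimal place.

7.9 m

Ray parameter p = sin 6.4° / 742 m/s = 1.5023e-04 s/m.
Layer 1: θ = 6.40°; offset = 6.3·tan 6.40° = 0.707 m.
Layer 2: sin θ = p·1291 = 0.1939 → θ = 11.18°; offset = 11.1·tan 11.18° = 2.194 m.
Layer 3: sin θ = p·1647 = 0.2474 → θ = 14.33°; offset = 19.7·tan 14.33° = 5.031 m.
Summing the layer offsets gives 7.932 m.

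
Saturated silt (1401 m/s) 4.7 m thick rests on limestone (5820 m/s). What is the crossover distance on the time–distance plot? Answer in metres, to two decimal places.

12.02 m

θ_c = arcsin(1401/5820) = 13.93°, so cos θ_c = 0.9706 and tᵢ = 2h cos θ_c/V₁ = 0.0065 s.
At crossover x/V₁ = x/V₂ + tᵢ ⇒ x = tᵢ/(1/V₁ − 1/V₂) = 0.00651/(7.1378e-04 − 1.7182e-04) = 12.02 m.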